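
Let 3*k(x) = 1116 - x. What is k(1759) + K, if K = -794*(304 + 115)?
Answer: -998701/3 ≈ -3.3290e+5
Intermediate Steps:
k(x) = 372 - x/3 (k(x) = (1116 - x)/3 = 372 - x/3)
K = -332686 (K = -794*419 = -332686)
k(1759) + K = (372 - ⅓*1759) - 332686 = (372 - 1759/3) - 332686 = -643/3 - 332686 = -998701/3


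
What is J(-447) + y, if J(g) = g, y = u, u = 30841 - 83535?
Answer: -53141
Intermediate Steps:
u = -52694
y = -52694
J(-447) + y = -447 - 52694 = -53141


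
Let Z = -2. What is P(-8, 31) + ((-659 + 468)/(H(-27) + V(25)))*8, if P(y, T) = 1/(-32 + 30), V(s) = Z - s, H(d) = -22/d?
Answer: 81805/1414 ≈ 57.854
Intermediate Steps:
V(s) = -2 - s
P(y, T) = -½ (P(y, T) = 1/(-2) = -½)
P(-8, 31) + ((-659 + 468)/(H(-27) + V(25)))*8 = -½ + ((-659 + 468)/(-22/(-27) + (-2 - 1*25)))*8 = -½ - 191/(-22*(-1/27) + (-2 - 25))*8 = -½ - 191/(22/27 - 27)*8 = -½ - 191/(-707/27)*8 = -½ - 191*(-27/707)*8 = -½ + (5157/707)*8 = -½ + 41256/707 = 81805/1414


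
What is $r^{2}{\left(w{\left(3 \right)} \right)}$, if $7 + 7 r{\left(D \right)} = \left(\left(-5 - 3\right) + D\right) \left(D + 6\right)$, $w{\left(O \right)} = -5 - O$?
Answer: $\frac{625}{49} \approx 12.755$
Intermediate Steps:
$r{\left(D \right)} = -1 + \frac{\left(-8 + D\right) \left(6 + D\right)}{7}$ ($r{\left(D \right)} = -1 + \frac{\left(\left(-5 - 3\right) + D\right) \left(D + 6\right)}{7} = -1 + \frac{\left(-8 + D\right) \left(6 + D\right)}{7}$)
$r^{2}{\left(w{\left(3 \right)} \right)} = \left(- \frac{55}{7} - \frac{2 \left(-5 - 3\right)}{7} + \frac{\left(-5 - 3\right)^{2}}{7}\right)^{2} = \left(- \frac{55}{7} - - \frac{16}{7} + \frac{\left(-8\right)^{2}}{7}\right)^{2} = \left(- \frac{55}{7} + \frac{16}{7} + \frac{1}{7} \cdot 64\right)^{2} = \left(- \frac{55}{7} + \frac{16}{7} + \frac{64}{7}\right)^{2} = \left(\frac{25}{7}\right)^{2} = \frac{625}{49}$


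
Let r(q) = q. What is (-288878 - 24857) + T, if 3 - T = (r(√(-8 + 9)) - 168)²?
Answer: -341621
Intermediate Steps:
T = -27886 (T = 3 - (√(-8 + 9) - 168)² = 3 - (√1 - 168)² = 3 - (1 - 168)² = 3 - 1*(-167)² = 3 - 1*27889 = 3 - 27889 = -27886)
(-288878 - 24857) + T = (-288878 - 24857) - 27886 = -313735 - 27886 = -341621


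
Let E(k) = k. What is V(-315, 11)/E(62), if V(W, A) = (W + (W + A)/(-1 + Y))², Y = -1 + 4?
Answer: 218089/62 ≈ 3517.6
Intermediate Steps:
Y = 3
V(W, A) = (A/2 + 3*W/2)² (V(W, A) = (W + (W + A)/(-1 + 3))² = (W + (A + W)/2)² = (W + (A + W)*(½))² = (W + (A/2 + W/2))² = (A/2 + 3*W/2)²)
V(-315, 11)/E(62) = ((11 + 3*(-315))²/4)/62 = ((11 - 945)²/4)*(1/62) = ((¼)*(-934)²)*(1/62) = ((¼)*872356)*(1/62) = 218089*(1/62) = 218089/62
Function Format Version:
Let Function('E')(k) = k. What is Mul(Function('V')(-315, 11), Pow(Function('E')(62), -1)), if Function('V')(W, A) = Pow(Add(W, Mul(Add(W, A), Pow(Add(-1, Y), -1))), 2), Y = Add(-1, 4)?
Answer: Rational(218089, 62) ≈ 3517.6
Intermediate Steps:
Y = 3
Function('V')(W, A) = Pow(Add(Mul(Rational(1, 2), A), Mul(Rational(3, 2), W)), 2) (Function('V')(W, A) = Pow(Add(W, Mul(Add(W, A), Pow(Add(-1, 3), -1))), 2) = Pow(Add(W, Mul(Add(A, W), Pow(2, -1))), 2) = Pow(Add(W, Mul(Add(A, W), Rational(1, 2))), 2) = Pow(Add(W, Add(Mul(Rational(1, 2), A), Mul(Rational(1, 2), W))), 2) = Pow(Add(Mul(Rational(1, 2), A), Mul(Rational(3, 2), W)), 2))
Mul(Function('V')(-315, 11), Pow(Function('E')(62), -1)) = Mul(Mul(Rational(1, 4), Pow(Add(11, Mul(3, -315)), 2)), Pow(62, -1)) = Mul(Mul(Rational(1, 4), Pow(Add(11, -945), 2)), Rational(1, 62)) = Mul(Mul(Rational(1, 4), Pow(-934, 2)), Rational(1, 62)) = Mul(Mul(Rational(1, 4), 872356), Rational(1, 62)) = Mul(218089, Rational(1, 62)) = Rational(218089, 62)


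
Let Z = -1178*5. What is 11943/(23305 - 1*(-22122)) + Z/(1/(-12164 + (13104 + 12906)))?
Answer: -3704705393437/45427 ≈ -8.1553e+7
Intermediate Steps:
Z = -5890
11943/(23305 - 1*(-22122)) + Z/(1/(-12164 + (13104 + 12906))) = 11943/(23305 - 1*(-22122)) - 5890/(1/(-12164 + (13104 + 12906))) = 11943/(23305 + 22122) - 5890/(1/(-12164 + 26010)) = 11943/45427 - 5890/(1/13846) = 11943*(1/45427) - 5890/1/13846 = 11943/45427 - 5890*13846 = 11943/45427 - 81552940 = -3704705393437/45427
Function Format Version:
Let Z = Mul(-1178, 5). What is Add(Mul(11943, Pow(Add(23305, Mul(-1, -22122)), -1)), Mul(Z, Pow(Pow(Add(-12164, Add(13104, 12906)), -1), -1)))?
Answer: Rational(-3704705393437, 45427) ≈ -8.1553e+7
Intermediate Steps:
Z = -5890
Add(Mul(11943, Pow(Add(23305, Mul(-1, -22122)), -1)), Mul(Z, Pow(Pow(Add(-12164, Add(13104, 12906)), -1), -1))) = Add(Mul(11943, Pow(Add(23305, Mul(-1, -22122)), -1)), Mul(-5890, Pow(Pow(Add(-12164, Add(13104, 12906)), -1), -1))) = Add(Mul(11943, Pow(Add(23305, 22122), -1)), Mul(-5890, Pow(Pow(Add(-12164, 26010), -1), -1))) = Add(Mul(11943, Pow(45427, -1)), Mul(-5890, Pow(Pow(13846, -1), -1))) = Add(Mul(11943, Rational(1, 45427)), Mul(-5890, Pow(Rational(1, 13846), -1))) = Add(Rational(11943, 45427), Mul(-5890, 13846)) = Add(Rational(11943, 45427), -81552940) = Rational(-3704705393437, 45427)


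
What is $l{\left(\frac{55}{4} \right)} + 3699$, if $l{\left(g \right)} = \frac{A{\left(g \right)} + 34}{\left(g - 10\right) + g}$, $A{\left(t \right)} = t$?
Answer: $\frac{259121}{70} \approx 3701.7$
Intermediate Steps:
$l{\left(g \right)} = \frac{34 + g}{-10 + 2 g}$ ($l{\left(g \right)} = \frac{g + 34}{\left(g - 10\right) + g} = \frac{34 + g}{\left(-10 + g\right) + g} = \frac{34 + g}{-10 + 2 g}$)
$l{\left(\frac{55}{4} \right)} + 3699 = \frac{34 + \frac{55}{4}}{2 \left(-5 + \frac{55}{4}\right)} + 3699 = \frac{1}{2} \frac{1}{\frac{35}{4}} \cdot \frac{191}{4} + 3699 = \frac{1}{2} \cdot \frac{4}{35} \cdot \frac{191}{4} + 3699 = \frac{191}{70} + 3699 = \frac{259121}{70}$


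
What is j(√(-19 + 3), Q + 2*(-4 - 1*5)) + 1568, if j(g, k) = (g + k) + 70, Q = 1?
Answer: 1621 + 4*I ≈ 1621.0 + 4.0*I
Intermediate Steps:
j(g, k) = 70 + g + k
j(√(-19 + 3), Q + 2*(-4 - 1*5)) + 1568 = (70 + √(-19 + 3) + (1 + 2*(-4 - 1*5))) + 1568 = (70 + √(-16) + (1 + 2*(-4 - 5))) + 1568 = (70 + 4*I + (1 + 2*(-9))) + 1568 = (70 + 4*I + (1 - 18)) + 1568 = (70 + 4*I - 17) + 1568 = (53 + 4*I) + 1568 = 1621 + 4*I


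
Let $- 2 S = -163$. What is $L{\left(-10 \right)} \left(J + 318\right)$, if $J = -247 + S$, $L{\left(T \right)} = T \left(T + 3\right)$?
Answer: $10675$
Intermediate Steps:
$S = \frac{163}{2}$ ($S = \left(- \frac{1}{2}\right) \left(-163\right) = \frac{163}{2} \approx 81.5$)
$L{\left(T \right)} = T \left(3 + T\right)$
$J = - \frac{331}{2}$ ($J = -247 + \frac{163}{2} = - \frac{331}{2} \approx -165.5$)
$L{\left(-10 \right)} \left(J + 318\right) = - 10 \left(3 - 10\right) \left(- \frac{331}{2} + 318\right) = \left(-10\right) \left(-7\right) \frac{305}{2} = 70 \cdot \frac{305}{2} = 10675$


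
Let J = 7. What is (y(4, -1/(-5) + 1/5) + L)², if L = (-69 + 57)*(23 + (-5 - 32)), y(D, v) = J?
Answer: 30625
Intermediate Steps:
y(D, v) = 7
L = 168 (L = -12*(23 - 37) = -12*(-14) = 168)
(y(4, -1/(-5) + 1/5) + L)² = (7 + 168)² = 175² = 30625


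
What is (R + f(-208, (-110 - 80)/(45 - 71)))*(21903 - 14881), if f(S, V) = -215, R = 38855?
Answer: 271330080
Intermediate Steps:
(R + f(-208, (-110 - 80)/(45 - 71)))*(21903 - 14881) = (38855 - 215)*(21903 - 14881) = 38640*7022 = 271330080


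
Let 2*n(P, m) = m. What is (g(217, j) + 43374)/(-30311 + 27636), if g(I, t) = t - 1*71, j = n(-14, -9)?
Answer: -86597/5350 ≈ -16.186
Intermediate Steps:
n(P, m) = m/2
j = -9/2 (j = (1/2)*(-9) = -9/2 ≈ -4.5000)
g(I, t) = -71 + t (g(I, t) = t - 71 = -71 + t)
(g(217, j) + 43374)/(-30311 + 27636) = ((-71 - 9/2) + 43374)/(-30311 + 27636) = (-151/2 + 43374)/(-2675) = (86597/2)*(-1/2675) = -86597/5350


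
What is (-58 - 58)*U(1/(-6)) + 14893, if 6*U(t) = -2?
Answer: 44795/3 ≈ 14932.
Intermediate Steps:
U(t) = -⅓ (U(t) = (⅙)*(-2) = -⅓)
(-58 - 58)*U(1/(-6)) + 14893 = (-58 - 58)*(-⅓) + 14893 = -116*(-⅓) + 14893 = 116/3 + 14893 = 44795/3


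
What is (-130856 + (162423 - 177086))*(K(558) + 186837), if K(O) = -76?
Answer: -27177273959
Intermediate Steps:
(-130856 + (162423 - 177086))*(K(558) + 186837) = (-130856 + (162423 - 177086))*(-76 + 186837) = (-130856 - 14663)*186761 = -145519*186761 = -27177273959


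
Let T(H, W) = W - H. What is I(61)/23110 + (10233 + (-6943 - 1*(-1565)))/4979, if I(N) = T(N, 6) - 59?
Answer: 55815722/57532345 ≈ 0.97016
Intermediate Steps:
I(N) = -53 - N (I(N) = (6 - N) - 59 = -53 - N)
I(61)/23110 + (10233 + (-6943 - 1*(-1565)))/4979 = (-53 - 1*61)/23110 + (10233 + (-6943 - 1*(-1565)))/4979 = (-53 - 61)*(1/23110) + (10233 + (-6943 + 1565))*(1/4979) = -114*1/23110 + (10233 - 5378)*(1/4979) = -57/11555 + 4855*(1/4979) = -57/11555 + 4855/4979 = 55815722/57532345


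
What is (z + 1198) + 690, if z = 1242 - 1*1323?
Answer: 1807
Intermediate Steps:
z = -81 (z = 1242 - 1323 = -81)
(z + 1198) + 690 = (-81 + 1198) + 690 = 1117 + 690 = 1807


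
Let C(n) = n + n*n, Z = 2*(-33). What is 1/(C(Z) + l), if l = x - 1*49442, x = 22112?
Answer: -1/23040 ≈ -4.3403e-5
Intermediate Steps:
Z = -66
C(n) = n + n²
l = -27330 (l = 22112 - 1*49442 = 22112 - 49442 = -27330)
1/(C(Z) + l) = 1/(-66*(1 - 66) - 27330) = 1/(-66*(-65) - 27330) = 1/(4290 - 27330) = 1/(-23040) = -1/23040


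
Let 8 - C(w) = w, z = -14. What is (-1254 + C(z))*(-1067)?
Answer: 1314544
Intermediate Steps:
C(w) = 8 - w
(-1254 + C(z))*(-1067) = (-1254 + (8 - 1*(-14)))*(-1067) = (-1254 + (8 + 14))*(-1067) = (-1254 + 22)*(-1067) = -1232*(-1067) = 1314544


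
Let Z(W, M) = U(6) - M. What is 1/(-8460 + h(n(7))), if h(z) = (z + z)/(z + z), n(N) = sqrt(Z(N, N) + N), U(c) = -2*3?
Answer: -1/8459 ≈ -0.00011822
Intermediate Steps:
U(c) = -6
Z(W, M) = -6 - M
n(N) = I*sqrt(6) (n(N) = sqrt((-6 - N) + N) = sqrt(-6) = I*sqrt(6))
h(z) = 1 (h(z) = (2*z)/((2*z)) = (2*z)*(1/(2*z)) = 1)
1/(-8460 + h(n(7))) = 1/(-8460 + 1) = 1/(-8459) = -1/8459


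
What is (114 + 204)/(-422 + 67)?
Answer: -318/355 ≈ -0.89577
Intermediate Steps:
(114 + 204)/(-422 + 67) = 318/(-355) = 318*(-1/355) = -318/355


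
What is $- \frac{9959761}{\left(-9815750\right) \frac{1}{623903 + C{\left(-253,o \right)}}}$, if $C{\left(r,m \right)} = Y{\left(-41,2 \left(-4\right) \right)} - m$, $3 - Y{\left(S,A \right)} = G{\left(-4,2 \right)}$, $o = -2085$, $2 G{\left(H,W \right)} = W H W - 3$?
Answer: $\frac{1781375818823}{2804500} \approx 6.3519 \cdot 10^{5}$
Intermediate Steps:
$G{\left(H,W \right)} = - \frac{3}{2} + \frac{H W^{2}}{2}$ ($G{\left(H,W \right)} = \frac{W H W - 3}{2} = \frac{H W W - 3}{2} = \frac{H W^{2} - 3}{2} = \frac{-3 + H W^{2}}{2} = - \frac{3}{2} + \frac{H W^{2}}{2}$)
$Y{\left(S,A \right)} = \frac{25}{2}$ ($Y{\left(S,A \right)} = 3 - \left(- \frac{3}{2} + \frac{1}{2} \left(-4\right) 2^{2}\right) = 3 - \left(- \frac{3}{2} + \frac{1}{2} \left(-4\right) 4\right) = 3 - \left(- \frac{3}{2} - 8\right) = 3 - - \frac{19}{2} = 3 + \frac{19}{2} = \frac{25}{2}$)
$C{\left(r,m \right)} = \frac{25}{2} - m$
$- \frac{9959761}{\left(-9815750\right) \frac{1}{623903 + C{\left(-253,o \right)}}} = - \frac{9959761}{\left(-9815750\right) \frac{1}{623903 + \left(\frac{25}{2} - -2085\right)}} = - \frac{9959761}{\left(-9815750\right) \frac{1}{623903 + \left(\frac{25}{2} + 2085\right)}} = - \frac{9959761}{\left(-9815750\right) \frac{1}{623903 + \frac{4195}{2}}} = - \frac{9959761}{\left(-9815750\right) \frac{1}{\frac{1252001}{2}}} = - \frac{9959761}{\left(-9815750\right) \frac{2}{1252001}} = - \frac{9959761}{- \frac{19631500}{1252001}} = \left(-9959761\right) \left(- \frac{1252001}{19631500}\right) = \frac{1781375818823}{2804500}$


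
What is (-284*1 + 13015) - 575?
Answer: 12156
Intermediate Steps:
(-284*1 + 13015) - 575 = (-284 + 13015) - 575 = 12731 - 575 = 12156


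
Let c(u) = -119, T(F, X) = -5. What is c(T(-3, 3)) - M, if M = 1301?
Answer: -1420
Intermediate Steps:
c(T(-3, 3)) - M = -119 - 1*1301 = -119 - 1301 = -1420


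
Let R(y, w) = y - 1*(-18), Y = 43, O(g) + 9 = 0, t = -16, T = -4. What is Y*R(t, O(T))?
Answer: 86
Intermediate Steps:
O(g) = -9 (O(g) = -9 + 0 = -9)
R(y, w) = 18 + y (R(y, w) = y + 18 = 18 + y)
Y*R(t, O(T)) = 43*(18 - 16) = 43*2 = 86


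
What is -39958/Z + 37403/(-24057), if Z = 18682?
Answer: -830016226/224716437 ≈ -3.6936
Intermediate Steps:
-39958/Z + 37403/(-24057) = -39958/18682 + 37403/(-24057) = -39958*1/18682 + 37403*(-1/24057) = -19979/9341 - 37403/24057 = -830016226/224716437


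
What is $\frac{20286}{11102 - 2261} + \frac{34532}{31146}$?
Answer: $\frac{22312504}{6556233} \approx 3.4033$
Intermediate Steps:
$\frac{20286}{11102 - 2261} + \frac{34532}{31146} = \frac{20286}{8841} + 34532 \cdot \frac{1}{31146} = 20286 \cdot \frac{1}{8841} + \frac{17266}{15573} = \frac{966}{421} + \frac{17266}{15573} = \frac{22312504}{6556233}$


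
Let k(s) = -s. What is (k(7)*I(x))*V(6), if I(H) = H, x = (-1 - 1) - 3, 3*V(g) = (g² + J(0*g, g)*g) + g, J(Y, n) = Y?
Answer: 490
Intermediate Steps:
V(g) = g/3 + g²/3 (V(g) = ((g² + (0*g)*g) + g)/3 = ((g² + 0*g) + g)/3 = ((g² + 0) + g)/3 = (g² + g)/3 = (g + g²)/3 = g/3 + g²/3)
x = -5 (x = -2 - 3 = -5)
(k(7)*I(x))*V(6) = (-1*7*(-5))*((⅓)*6*(1 + 6)) = (-7*(-5))*((⅓)*6*7) = 35*14 = 490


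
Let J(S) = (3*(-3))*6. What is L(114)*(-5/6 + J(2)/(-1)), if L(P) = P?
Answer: 6061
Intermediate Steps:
J(S) = -54 (J(S) = -9*6 = -54)
L(114)*(-5/6 + J(2)/(-1)) = 114*(-5/6 - 54/(-1)) = 114*(-5*⅙ - 54*(-1)) = 114*(-⅚ + 54) = 114*(319/6) = 6061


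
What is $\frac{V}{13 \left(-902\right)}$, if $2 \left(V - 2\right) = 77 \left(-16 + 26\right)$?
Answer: $- \frac{387}{11726} \approx -0.033004$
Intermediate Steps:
$V = 387$ ($V = 2 + \frac{77 \left(-16 + 26\right)}{2} = 2 + \frac{77 \cdot 10}{2} = 2 + \frac{1}{2} \cdot 770 = 2 + 385 = 387$)
$\frac{V}{13 \left(-902\right)} = \frac{387}{13 \left(-902\right)} = \frac{387}{-11726} = 387 \left(- \frac{1}{11726}\right) = - \frac{387}{11726}$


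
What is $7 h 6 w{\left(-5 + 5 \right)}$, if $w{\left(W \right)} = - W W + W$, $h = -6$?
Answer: $0$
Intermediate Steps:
$w{\left(W \right)} = W - W^{2}$ ($w{\left(W \right)} = - W^{2} + W = W - W^{2}$)
$7 h 6 w{\left(-5 + 5 \right)} = 7 \left(-6\right) 6 \left(-5 + 5\right) \left(1 - \left(-5 + 5\right)\right) = \left(-42\right) 6 \cdot 0 \left(1 - 0\right) = - 252 \cdot 0 \left(1 + 0\right) = - 252 \cdot 0 \cdot 1 = \left(-252\right) 0 = 0$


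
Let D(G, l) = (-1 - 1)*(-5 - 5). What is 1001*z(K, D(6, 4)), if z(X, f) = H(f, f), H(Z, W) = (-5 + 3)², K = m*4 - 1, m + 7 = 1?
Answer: 4004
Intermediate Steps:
m = -6 (m = -7 + 1 = -6)
K = -25 (K = -6*4 - 1 = -24 - 1 = -25)
H(Z, W) = 4 (H(Z, W) = (-2)² = 4)
D(G, l) = 20 (D(G, l) = -2*(-10) = 20)
z(X, f) = 4
1001*z(K, D(6, 4)) = 1001*4 = 4004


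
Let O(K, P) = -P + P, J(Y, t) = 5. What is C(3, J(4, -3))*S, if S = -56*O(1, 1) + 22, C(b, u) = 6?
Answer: 132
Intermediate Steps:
O(K, P) = 0
S = 22 (S = -56*0 + 22 = 0 + 22 = 22)
C(3, J(4, -3))*S = 6*22 = 132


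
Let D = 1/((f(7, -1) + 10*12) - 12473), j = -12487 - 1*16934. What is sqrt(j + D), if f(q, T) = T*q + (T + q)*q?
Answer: I*sqrt(4464140253522)/12318 ≈ 171.53*I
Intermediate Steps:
j = -29421 (j = -12487 - 16934 = -29421)
f(q, T) = T*q + q*(T + q)
D = -1/12318 (D = 1/((7*(7 + 2*(-1)) + 10*12) - 12473) = 1/((7*(7 - 2) + 120) - 12473) = 1/((7*5 + 120) - 12473) = 1/((35 + 120) - 12473) = 1/(155 - 12473) = 1/(-12318) = -1/12318 ≈ -8.1182e-5)
sqrt(j + D) = sqrt(-29421 - 1/12318) = sqrt(-362407879/12318) = I*sqrt(4464140253522)/12318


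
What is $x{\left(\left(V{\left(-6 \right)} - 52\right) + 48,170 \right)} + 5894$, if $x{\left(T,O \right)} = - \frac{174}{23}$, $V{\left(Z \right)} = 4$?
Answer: $\frac{135388}{23} \approx 5886.4$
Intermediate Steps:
$x{\left(T,O \right)} = - \frac{174}{23}$ ($x{\left(T,O \right)} = \left(-174\right) \frac{1}{23} = - \frac{174}{23}$)
$x{\left(\left(V{\left(-6 \right)} - 52\right) + 48,170 \right)} + 5894 = - \frac{174}{23} + 5894 = \frac{135388}{23}$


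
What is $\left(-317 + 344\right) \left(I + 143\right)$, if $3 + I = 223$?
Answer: $9801$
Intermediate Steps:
$I = 220$ ($I = -3 + 223 = 220$)
$\left(-317 + 344\right) \left(I + 143\right) = \left(-317 + 344\right) \left(220 + 143\right) = 27 \cdot 363 = 9801$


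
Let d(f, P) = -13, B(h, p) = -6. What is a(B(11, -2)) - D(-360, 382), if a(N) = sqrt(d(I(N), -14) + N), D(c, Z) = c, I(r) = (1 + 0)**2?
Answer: 360 + I*sqrt(19) ≈ 360.0 + 4.3589*I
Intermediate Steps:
I(r) = 1 (I(r) = 1**2 = 1)
a(N) = sqrt(-13 + N)
a(B(11, -2)) - D(-360, 382) = sqrt(-13 - 6) - 1*(-360) = sqrt(-19) + 360 = I*sqrt(19) + 360 = 360 + I*sqrt(19)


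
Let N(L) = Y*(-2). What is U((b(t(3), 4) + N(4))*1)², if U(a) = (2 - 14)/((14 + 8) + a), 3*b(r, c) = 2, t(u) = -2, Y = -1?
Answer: 324/1369 ≈ 0.23667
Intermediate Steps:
N(L) = 2 (N(L) = -1*(-2) = 2)
b(r, c) = ⅔ (b(r, c) = (⅓)*2 = ⅔)
U(a) = -12/(22 + a)
U((b(t(3), 4) + N(4))*1)² = (-12/(22 + (⅔ + 2)*1))² = (-12/(22 + (8/3)*1))² = (-12/(22 + 8/3))² = (-12/74/3)² = (-12*3/74)² = (-18/37)² = 324/1369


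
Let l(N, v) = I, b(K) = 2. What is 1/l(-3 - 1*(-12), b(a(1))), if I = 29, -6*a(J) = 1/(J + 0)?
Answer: 1/29 ≈ 0.034483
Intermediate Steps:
a(J) = -1/(6*J) (a(J) = -1/(6*(J + 0)) = -1/(6*J))
l(N, v) = 29
1/l(-3 - 1*(-12), b(a(1))) = 1/29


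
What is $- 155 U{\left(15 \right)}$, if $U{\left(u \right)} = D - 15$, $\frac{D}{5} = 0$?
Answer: $2325$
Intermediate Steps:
$D = 0$ ($D = 5 \cdot 0 = 0$)
$U{\left(u \right)} = -15$ ($U{\left(u \right)} = 0 - 15 = -15$)
$- 155 U{\left(15 \right)} = \left(-155\right) \left(-15\right) = 2325$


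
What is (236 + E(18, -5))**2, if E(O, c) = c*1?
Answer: 53361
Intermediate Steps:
E(O, c) = c
(236 + E(18, -5))**2 = (236 - 5)**2 = 231**2 = 53361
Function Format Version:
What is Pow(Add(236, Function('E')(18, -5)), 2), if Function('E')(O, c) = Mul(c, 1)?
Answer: 53361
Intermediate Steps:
Function('E')(O, c) = c
Pow(Add(236, Function('E')(18, -5)), 2) = Pow(Add(236, -5), 2) = Pow(231, 2) = 53361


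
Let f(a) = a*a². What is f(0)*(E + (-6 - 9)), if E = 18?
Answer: 0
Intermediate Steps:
f(a) = a³
f(0)*(E + (-6 - 9)) = 0³*(18 + (-6 - 9)) = 0*(18 - 15) = 0*3 = 0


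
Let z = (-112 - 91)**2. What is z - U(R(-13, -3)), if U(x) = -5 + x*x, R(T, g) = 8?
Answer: 41150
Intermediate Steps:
U(x) = -5 + x**2
z = 41209 (z = (-203)**2 = 41209)
z - U(R(-13, -3)) = 41209 - (-5 + 8**2) = 41209 - (-5 + 64) = 41209 - 1*59 = 41209 - 59 = 41150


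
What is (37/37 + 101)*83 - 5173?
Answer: 3293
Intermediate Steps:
(37/37 + 101)*83 - 5173 = (37*(1/37) + 101)*83 - 5173 = (1 + 101)*83 - 5173 = 102*83 - 5173 = 8466 - 5173 = 3293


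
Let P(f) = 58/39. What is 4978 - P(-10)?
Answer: 194084/39 ≈ 4976.5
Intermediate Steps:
P(f) = 58/39 (P(f) = 58*(1/39) = 58/39)
4978 - P(-10) = 4978 - 1*58/39 = 4978 - 58/39 = 194084/39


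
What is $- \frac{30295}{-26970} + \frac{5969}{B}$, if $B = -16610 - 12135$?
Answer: $\frac{141969169}{155050530} \approx 0.91563$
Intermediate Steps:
$B = -28745$
$- \frac{30295}{-26970} + \frac{5969}{B} = - \frac{30295}{-26970} + \frac{5969}{-28745} = \left(-30295\right) \left(- \frac{1}{26970}\right) + 5969 \left(- \frac{1}{28745}\right) = \frac{6059}{5394} - \frac{5969}{28745} = \frac{141969169}{155050530}$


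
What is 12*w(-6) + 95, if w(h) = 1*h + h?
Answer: -49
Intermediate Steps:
w(h) = 2*h (w(h) = h + h = 2*h)
12*w(-6) + 95 = 12*(2*(-6)) + 95 = 12*(-12) + 95 = -144 + 95 = -49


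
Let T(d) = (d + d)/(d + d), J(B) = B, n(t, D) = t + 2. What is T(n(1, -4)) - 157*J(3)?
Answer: -470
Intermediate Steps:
n(t, D) = 2 + t
T(d) = 1 (T(d) = (2*d)/((2*d)) = (2*d)*(1/(2*d)) = 1)
T(n(1, -4)) - 157*J(3) = 1 - 157*3 = 1 - 471 = -470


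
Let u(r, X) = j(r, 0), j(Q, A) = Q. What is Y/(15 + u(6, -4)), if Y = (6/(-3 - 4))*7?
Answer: -2/7 ≈ -0.28571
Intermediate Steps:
u(r, X) = r
Y = -6 (Y = (6/(-7))*7 = -1/7*6*7 = -6/7*7 = -6)
Y/(15 + u(6, -4)) = -6/(15 + 6) = -6/21 = (1/21)*(-6) = -2/7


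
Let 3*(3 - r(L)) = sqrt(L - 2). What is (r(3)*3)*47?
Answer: 376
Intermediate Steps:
r(L) = 3 - sqrt(-2 + L)/3 (r(L) = 3 - sqrt(L - 2)/3 = 3 - sqrt(-2 + L)/3)
(r(3)*3)*47 = ((3 - sqrt(-2 + 3)/3)*3)*47 = ((3 - sqrt(1)/3)*3)*47 = ((3 - 1/3*1)*3)*47 = ((3 - 1/3)*3)*47 = ((8/3)*3)*47 = 8*47 = 376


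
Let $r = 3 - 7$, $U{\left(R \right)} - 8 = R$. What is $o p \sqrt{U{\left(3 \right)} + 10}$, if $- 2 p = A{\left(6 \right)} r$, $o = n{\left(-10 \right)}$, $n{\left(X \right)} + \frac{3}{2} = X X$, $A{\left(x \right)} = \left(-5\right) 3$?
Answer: $- 2955 \sqrt{21} \approx -13542.0$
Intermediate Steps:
$A{\left(x \right)} = -15$
$U{\left(R \right)} = 8 + R$
$r = -4$ ($r = 3 - 7 = -4$)
$n{\left(X \right)} = - \frac{3}{2} + X^{2}$ ($n{\left(X \right)} = - \frac{3}{2} + X X = - \frac{3}{2} + X^{2}$)
$o = \frac{197}{2}$ ($o = - \frac{3}{2} + \left(-10\right)^{2} = - \frac{3}{2} + 100 = \frac{197}{2} \approx 98.5$)
$p = -30$ ($p = - \frac{\left(-15\right) \left(-4\right)}{2} = \left(- \frac{1}{2}\right) 60 = -30$)
$o p \sqrt{U{\left(3 \right)} + 10} = \frac{197}{2} \left(-30\right) \sqrt{\left(8 + 3\right) + 10} = - 2955 \sqrt{11 + 10} = - 2955 \sqrt{21}$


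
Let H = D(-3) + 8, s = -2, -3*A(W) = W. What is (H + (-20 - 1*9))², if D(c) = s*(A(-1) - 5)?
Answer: 1225/9 ≈ 136.11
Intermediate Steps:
A(W) = -W/3
D(c) = 28/3 (D(c) = -2*(-⅓*(-1) - 5) = -2*(⅓ - 5) = -2*(-14/3) = 28/3)
H = 52/3 (H = 28/3 + 8 = 52/3 ≈ 17.333)
(H + (-20 - 1*9))² = (52/3 + (-20 - 1*9))² = (52/3 + (-20 - 9))² = (52/3 - 29)² = (-35/3)² = 1225/9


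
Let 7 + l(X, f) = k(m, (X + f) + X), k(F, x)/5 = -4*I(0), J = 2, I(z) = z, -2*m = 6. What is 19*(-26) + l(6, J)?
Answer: -501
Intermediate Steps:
m = -3 (m = -1/2*6 = -3)
k(F, x) = 0 (k(F, x) = 5*(-4*0) = 5*0 = 0)
l(X, f) = -7 (l(X, f) = -7 + 0 = -7)
19*(-26) + l(6, J) = 19*(-26) - 7 = -494 - 7 = -501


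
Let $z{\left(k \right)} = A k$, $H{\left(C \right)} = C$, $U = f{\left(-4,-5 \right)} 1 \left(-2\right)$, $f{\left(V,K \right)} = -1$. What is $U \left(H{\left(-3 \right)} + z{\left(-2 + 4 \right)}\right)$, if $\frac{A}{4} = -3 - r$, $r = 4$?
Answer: $-118$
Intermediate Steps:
$U = 2$ ($U = \left(-1\right) 1 \left(-2\right) = \left(-1\right) \left(-2\right) = 2$)
$A = -28$ ($A = 4 \left(-3 - 4\right) = 4 \left(-7\right) = -28$)
$z{\left(k \right)} = - 28 k$
$U \left(H{\left(-3 \right)} + z{\left(-2 + 4 \right)}\right) = 2 \left(-3 - 28 \left(-2 + 4\right)\right) = 2 \left(-3 - 56\right) = 2 \left(-59\right) = -118$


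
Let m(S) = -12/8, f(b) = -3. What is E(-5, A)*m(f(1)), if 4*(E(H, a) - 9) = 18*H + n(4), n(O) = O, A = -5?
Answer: 75/4 ≈ 18.750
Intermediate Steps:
m(S) = -3/2 (m(S) = -12*⅛ = -3/2)
E(H, a) = 10 + 9*H/2 (E(H, a) = 9 + (18*H + 4)/4 = 9 + (4 + 18*H)/4 = 9 + (1 + 9*H/2) = 10 + 9*H/2)
E(-5, A)*m(f(1)) = (10 + (9/2)*(-5))*(-3/2) = (10 - 45/2)*(-3/2) = -25/2*(-3/2) = 75/4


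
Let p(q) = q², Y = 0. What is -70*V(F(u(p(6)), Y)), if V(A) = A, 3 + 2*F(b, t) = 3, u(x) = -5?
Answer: 0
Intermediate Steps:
F(b, t) = 0 (F(b, t) = -3/2 + (½)*3 = -3/2 + 3/2 = 0)
-70*V(F(u(p(6)), Y)) = -70*0 = 0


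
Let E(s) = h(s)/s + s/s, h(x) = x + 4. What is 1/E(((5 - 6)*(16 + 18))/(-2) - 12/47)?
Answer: 787/1762 ≈ 0.44665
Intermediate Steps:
h(x) = 4 + x
E(s) = 1 + (4 + s)/s (E(s) = (4 + s)/s + s/s = (4 + s)/s + 1 = 1 + (4 + s)/s)
1/E(((5 - 6)*(16 + 18))/(-2) - 12/47) = 1/(2 + 4/(((5 - 6)*(16 + 18))/(-2) - 12/47)) = 1/(2 + 4/(-1*34*(-½) - 12*1/47)) = 1/(2 + 4/(-34*(-½) - 12/47)) = 1/(2 + 4/(17 - 12/47)) = 1/(2 + 4/(787/47)) = 1/(2 + 4*(47/787)) = 1/(2 + 188/787) = 1/(1762/787) = 787/1762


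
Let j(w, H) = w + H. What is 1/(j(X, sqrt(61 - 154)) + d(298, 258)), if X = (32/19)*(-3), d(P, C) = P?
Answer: 105754/31013929 - 361*I*sqrt(93)/31013929 ≈ 0.0034099 - 0.00011225*I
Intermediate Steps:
X = -96/19 (X = (32*(1/19))*(-3) = (32/19)*(-3) = -96/19 ≈ -5.0526)
j(w, H) = H + w
1/(j(X, sqrt(61 - 154)) + d(298, 258)) = 1/((sqrt(61 - 154) - 96/19) + 298) = 1/((sqrt(-93) - 96/19) + 298) = 1/((I*sqrt(93) - 96/19) + 298) = 1/((-96/19 + I*sqrt(93)) + 298) = 1/(5566/19 + I*sqrt(93))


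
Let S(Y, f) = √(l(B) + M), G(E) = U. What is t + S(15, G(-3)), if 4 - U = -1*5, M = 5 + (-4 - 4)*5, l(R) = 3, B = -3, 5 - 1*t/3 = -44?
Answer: 147 + 4*I*√2 ≈ 147.0 + 5.6569*I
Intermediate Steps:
t = 147 (t = 15 - 3*(-44) = 15 + 132 = 147)
M = -35 (M = 5 - 8*5 = 5 - 40 = -35)
U = 9 (U = 4 - (-1)*5 = 4 - 1*(-5) = 4 + 5 = 9)
G(E) = 9
S(Y, f) = 4*I*√2 (S(Y, f) = √(3 - 35) = √(-32) = 4*I*√2)
t + S(15, G(-3)) = 147 + 4*I*√2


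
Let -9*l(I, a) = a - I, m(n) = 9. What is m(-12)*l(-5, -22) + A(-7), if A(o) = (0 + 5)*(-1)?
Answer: 12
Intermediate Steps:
A(o) = -5 (A(o) = 5*(-1) = -5)
l(I, a) = -a/9 + I/9 (l(I, a) = -(a - I)/9 = -a/9 + I/9)
m(-12)*l(-5, -22) + A(-7) = 9*(-1/9*(-22) + (1/9)*(-5)) - 5 = 9*(22/9 - 5/9) - 5 = 9*(17/9) - 5 = 17 - 5 = 12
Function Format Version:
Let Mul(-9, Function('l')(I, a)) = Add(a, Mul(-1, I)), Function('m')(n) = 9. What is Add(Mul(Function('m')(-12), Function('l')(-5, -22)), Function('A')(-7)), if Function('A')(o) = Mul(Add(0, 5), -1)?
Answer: 12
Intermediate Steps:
Function('A')(o) = -5 (Function('A')(o) = Mul(5, -1) = -5)
Function('l')(I, a) = Add(Mul(Rational(-1, 9), a), Mul(Rational(1, 9), I)) (Function('l')(I, a) = Mul(Rational(-1, 9), Add(a, Mul(-1, I))) = Add(Mul(Rational(-1, 9), a), Mul(Rational(1, 9), I)))
Add(Mul(Function('m')(-12), Function('l')(-5, -22)), Function('A')(-7)) = Add(Mul(9, Add(Mul(Rational(-1, 9), -22), Mul(Rational(1, 9), -5))), -5) = Add(Mul(9, Add(Rational(22, 9), Rational(-5, 9))), -5) = Add(Mul(9, Rational(17, 9)), -5) = Add(17, -5) = 12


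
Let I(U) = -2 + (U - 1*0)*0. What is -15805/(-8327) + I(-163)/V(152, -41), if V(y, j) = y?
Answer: 1192853/632852 ≈ 1.8849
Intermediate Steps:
I(U) = -2 (I(U) = -2 + (U + 0)*0 = -2 + U*0 = -2 + 0 = -2)
-15805/(-8327) + I(-163)/V(152, -41) = -15805/(-8327) - 2/152 = -15805*(-1/8327) - 2*1/152 = 15805/8327 - 1/76 = 1192853/632852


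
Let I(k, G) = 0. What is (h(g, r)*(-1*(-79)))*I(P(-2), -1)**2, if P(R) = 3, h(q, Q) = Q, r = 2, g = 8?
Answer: 0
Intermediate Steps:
(h(g, r)*(-1*(-79)))*I(P(-2), -1)**2 = (2*(-1*(-79)))*0**2 = (2*79)*0 = 158*0 = 0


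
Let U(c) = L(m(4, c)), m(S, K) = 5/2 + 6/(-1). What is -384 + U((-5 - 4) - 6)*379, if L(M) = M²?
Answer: 17035/4 ≈ 4258.8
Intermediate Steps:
m(S, K) = -7/2 (m(S, K) = 5*(½) + 6*(-1) = 5/2 - 6 = -7/2)
U(c) = 49/4 (U(c) = (-7/2)² = 49/4)
-384 + U((-5 - 4) - 6)*379 = -384 + (49/4)*379 = -384 + 18571/4 = 17035/4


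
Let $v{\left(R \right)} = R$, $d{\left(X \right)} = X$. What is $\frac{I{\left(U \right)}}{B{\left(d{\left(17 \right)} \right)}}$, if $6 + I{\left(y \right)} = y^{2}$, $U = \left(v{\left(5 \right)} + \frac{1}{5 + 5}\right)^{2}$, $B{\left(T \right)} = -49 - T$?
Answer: $- \frac{2235067}{220000} \approx -10.159$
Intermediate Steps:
$U = \frac{2601}{100}$ ($U = \left(5 + \frac{1}{5 + 5}\right)^{2} = \left(5 + \frac{1}{10}\right)^{2} = \left(\frac{51}{10}\right)^{2} = \frac{2601}{100} \approx 26.01$)
$I{\left(y \right)} = -6 + y^{2}$
$\frac{I{\left(U \right)}}{B{\left(d{\left(17 \right)} \right)}} = \frac{-6 + \left(\frac{2601}{100}\right)^{2}}{-49 - 17} = \frac{-6 + \frac{6765201}{10000}}{-49 - 17} = \frac{6705201}{10000 \left(-66\right)} = \frac{6705201}{10000} \left(- \frac{1}{66}\right) = - \frac{2235067}{220000}$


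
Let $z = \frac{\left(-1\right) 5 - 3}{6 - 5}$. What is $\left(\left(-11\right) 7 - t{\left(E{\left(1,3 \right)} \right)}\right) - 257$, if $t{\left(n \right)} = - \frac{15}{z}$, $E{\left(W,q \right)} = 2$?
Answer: $- \frac{2687}{8} \approx -335.88$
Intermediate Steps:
$z = -8$ ($z = \frac{-5 - 3}{1} = \left(-8\right) 1 = -8$)
$t{\left(n \right)} = \frac{15}{8}$ ($t{\left(n \right)} = - \frac{15}{-8} = \left(-15\right) \left(- \frac{1}{8}\right) = \frac{15}{8}$)
$\left(\left(-11\right) 7 - t{\left(E{\left(1,3 \right)} \right)}\right) - 257 = \left(\left(-11\right) 7 - \frac{15}{8}\right) - 257 = \left(-77 - \frac{15}{8}\right) - 257 = - \frac{631}{8} - 257 = - \frac{2687}{8}$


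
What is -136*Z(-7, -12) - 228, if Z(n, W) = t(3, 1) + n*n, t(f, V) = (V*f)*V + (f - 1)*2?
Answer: -7844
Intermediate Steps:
t(f, V) = -2 + 2*f + f*V**2 (t(f, V) = f*V**2 + (-1 + f)*2 = f*V**2 + (-2 + 2*f) = -2 + 2*f + f*V**2)
Z(n, W) = 7 + n**2 (Z(n, W) = (-2 + 2*3 + 3*1**2) + n*n = (-2 + 6 + 3*1) + n**2 = (-2 + 6 + 3) + n**2 = 7 + n**2)
-136*Z(-7, -12) - 228 = -136*(7 + (-7)**2) - 228 = -136*(7 + 49) - 228 = -136*56 - 228 = -7616 - 228 = -7844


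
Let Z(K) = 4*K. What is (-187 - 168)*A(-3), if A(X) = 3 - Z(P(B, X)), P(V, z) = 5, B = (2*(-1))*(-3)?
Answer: 6035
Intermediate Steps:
B = 6 (B = -2*(-3) = 6)
A(X) = -17 (A(X) = 3 - 4*5 = 3 - 1*20 = 3 - 20 = -17)
(-187 - 168)*A(-3) = (-187 - 168)*(-17) = -355*(-17) = 6035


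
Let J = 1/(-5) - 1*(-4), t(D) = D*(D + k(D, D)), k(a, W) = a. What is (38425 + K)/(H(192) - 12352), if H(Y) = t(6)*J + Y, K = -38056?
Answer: -1845/59432 ≈ -0.031044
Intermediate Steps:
t(D) = 2*D² (t(D) = D*(D + D) = D*(2*D) = 2*D²)
J = 19/5 (J = -⅕ + 4 = 19/5 ≈ 3.8000)
H(Y) = 1368/5 + Y (H(Y) = (2*6²)*(19/5) + Y = (2*36)*(19/5) + Y = 72*(19/5) + Y = 1368/5 + Y)
(38425 + K)/(H(192) - 12352) = (38425 - 38056)/((1368/5 + 192) - 12352) = 369/(2328/5 - 12352) = 369/(-59432/5) = 369*(-5/59432) = -1845/59432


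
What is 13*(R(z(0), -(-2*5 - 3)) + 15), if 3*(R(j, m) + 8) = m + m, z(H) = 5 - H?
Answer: 611/3 ≈ 203.67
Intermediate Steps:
R(j, m) = -8 + 2*m/3 (R(j, m) = -8 + (m + m)/3 = -8 + (2*m)/3 = -8 + 2*m/3)
13*(R(z(0), -(-2*5 - 3)) + 15) = 13*((-8 + 2*(-(-2*5 - 3))/3) + 15) = 13*((-8 + 2*(-(-10 - 3))/3) + 15) = 13*((-8 + 2*(-1*(-13))/3) + 15) = 13*((-8 + (⅔)*13) + 15) = 13*((-8 + 26/3) + 15) = 13*(⅔ + 15) = 13*(47/3) = 611/3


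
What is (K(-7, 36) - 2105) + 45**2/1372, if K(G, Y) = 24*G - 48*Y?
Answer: -5487347/1372 ≈ -3999.5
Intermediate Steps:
K(G, Y) = -48*Y + 24*G
(K(-7, 36) - 2105) + 45**2/1372 = ((-48*36 + 24*(-7)) - 2105) + 45**2/1372 = ((-1728 - 168) - 2105) + 2025*(1/1372) = (-1896 - 2105) + 2025/1372 = -4001 + 2025/1372 = -5487347/1372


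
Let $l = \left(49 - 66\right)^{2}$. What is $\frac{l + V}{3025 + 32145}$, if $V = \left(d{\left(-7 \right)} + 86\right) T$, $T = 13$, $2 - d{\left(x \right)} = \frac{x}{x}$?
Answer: $\frac{142}{3517} \approx 0.040375$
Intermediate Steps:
$d{\left(x \right)} = 1$ ($d{\left(x \right)} = 2 - \frac{x}{x} = 2 - 1 = 1$)
$V = 1131$ ($V = \left(1 + 86\right) 13 = 87 \cdot 13 = 1131$)
$l = 289$ ($l = \left(-17\right)^{2} = 289$)
$\frac{l + V}{3025 + 32145} = \frac{289 + 1131}{3025 + 32145} = \frac{1420}{35170} = 1420 \cdot \frac{1}{35170} = \frac{142}{3517}$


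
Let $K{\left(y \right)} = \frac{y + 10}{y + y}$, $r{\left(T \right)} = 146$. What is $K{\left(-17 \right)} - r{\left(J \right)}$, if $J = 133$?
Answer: $- \frac{4957}{34} \approx -145.79$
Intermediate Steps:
$K{\left(y \right)} = \frac{10 + y}{2 y}$
$K{\left(-17 \right)} - r{\left(J \right)} = \frac{10 - 17}{2 \left(-17\right)} - 146 = \frac{1}{2} \left(- \frac{1}{17}\right) \left(-7\right) - 146 = \frac{7}{34} - 146 = - \frac{4957}{34}$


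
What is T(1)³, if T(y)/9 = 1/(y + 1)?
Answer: 729/8 ≈ 91.125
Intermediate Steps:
T(y) = 9/(1 + y) (T(y) = 9/(y + 1) = 9/(1 + y))
T(1)³ = (9/(1 + 1))³ = (9/2)³ = 729/8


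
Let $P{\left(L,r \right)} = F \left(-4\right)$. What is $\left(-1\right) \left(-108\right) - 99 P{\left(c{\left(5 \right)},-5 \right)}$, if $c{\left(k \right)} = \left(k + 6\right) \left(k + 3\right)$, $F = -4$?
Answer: $-1476$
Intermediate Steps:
$c{\left(k \right)} = \left(3 + k\right) \left(6 + k\right)$ ($c{\left(k \right)} = \left(6 + k\right) \left(3 + k\right) = \left(3 + k\right) \left(6 + k\right)$)
$P{\left(L,r \right)} = 16$ ($P{\left(L,r \right)} = \left(-4\right) \left(-4\right) = 16$)
$\left(-1\right) \left(-108\right) - 99 P{\left(c{\left(5 \right)},-5 \right)} = \left(-1\right) \left(-108\right) - 1584 = 108 - 1584 = -1476$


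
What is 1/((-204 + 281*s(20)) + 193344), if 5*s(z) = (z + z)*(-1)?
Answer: 1/190892 ≈ 5.2386e-6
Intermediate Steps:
s(z) = -2*z/5 (s(z) = ((z + z)*(-1))/5 = ((2*z)*(-1))/5 = (-2*z)/5 = -2*z/5)
1/((-204 + 281*s(20)) + 193344) = 1/((-204 + 281*(-⅖*20)) + 193344) = 1/((-204 + 281*(-8)) + 193344) = 1/((-204 - 2248) + 193344) = 1/(-2452 + 193344) = 1/190892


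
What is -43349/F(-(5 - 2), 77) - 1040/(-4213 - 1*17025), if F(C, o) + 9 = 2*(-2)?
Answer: 460329791/138047 ≈ 3334.6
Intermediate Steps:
F(C, o) = -13 (F(C, o) = -9 + 2*(-2) = -9 - 4 = -13)
-43349/F(-(5 - 2), 77) - 1040/(-4213 - 1*17025) = -43349/(-13) - 1040/(-4213 - 1*17025) = -43349*(-1/13) - 1040/(-4213 - 17025) = 43349/13 - 1040/(-21238) = 43349/13 - 1040*(-1/21238) = 43349/13 + 520/10619 = 460329791/138047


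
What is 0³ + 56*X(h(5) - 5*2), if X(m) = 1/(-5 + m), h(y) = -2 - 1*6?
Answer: -56/23 ≈ -2.4348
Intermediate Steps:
h(y) = -8 (h(y) = -2 - 6 = -8)
0³ + 56*X(h(5) - 5*2) = 0³ + 56/(-5 + (-8 - 5*2)) = 0 + 56/(-5 + (-8 - 10)) = 0 + 56/(-5 - 18) = 0 + 56/(-23) = 0 + 56*(-1/23) = 0 - 56/23 = -56/23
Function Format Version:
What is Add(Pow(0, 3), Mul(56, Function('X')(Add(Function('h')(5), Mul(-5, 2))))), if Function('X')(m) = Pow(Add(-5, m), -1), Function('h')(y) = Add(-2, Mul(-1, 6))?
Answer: Rational(-56, 23) ≈ -2.4348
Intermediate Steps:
Function('h')(y) = -8 (Function('h')(y) = Add(-2, -6) = -8)
Add(Pow(0, 3), Mul(56, Function('X')(Add(Function('h')(5), Mul(-5, 2))))) = Add(Pow(0, 3), Mul(56, Pow(Add(-5, Add(-8, Mul(-5, 2))), -1))) = Add(0, Mul(56, Pow(Add(-5, Add(-8, -10)), -1))) = Add(0, Mul(56, Pow(Add(-5, -18), -1))) = Add(0, Mul(56, Pow(-23, -1))) = Add(0, Mul(56, Rational(-1, 23))) = Add(0, Rational(-56, 23)) = Rational(-56, 23)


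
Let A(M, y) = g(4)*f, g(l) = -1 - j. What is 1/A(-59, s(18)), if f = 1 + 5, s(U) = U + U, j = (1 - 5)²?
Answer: -1/102 ≈ -0.0098039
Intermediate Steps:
j = 16 (j = (-4)² = 16)
g(l) = -17 (g(l) = -1 - 1*16 = -1 - 16 = -17)
s(U) = 2*U
f = 6
A(M, y) = -102 (A(M, y) = -17*6 = -102)
1/A(-59, s(18)) = 1/(-102) = -1/102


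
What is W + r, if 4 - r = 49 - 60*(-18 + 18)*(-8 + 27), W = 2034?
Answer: 1989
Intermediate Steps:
r = -45 (r = 4 - (49 - 60*(-18 + 18)*(-8 + 27)) = 4 - (49 - 0*19) = 4 - (49 - 60*0) = 4 - (49 + 0) = 4 - 1*49 = 4 - 49 = -45)
W + r = 2034 - 45 = 1989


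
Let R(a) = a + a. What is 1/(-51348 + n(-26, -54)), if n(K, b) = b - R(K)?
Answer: -1/51350 ≈ -1.9474e-5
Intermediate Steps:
R(a) = 2*a
n(K, b) = b - 2*K
1/(-51348 + n(-26, -54)) = 1/(-51348 + (-54 - 2*(-26))) = 1/(-51348 + (-54 + 52)) = 1/(-51348 - 2) = 1/(-51350) = -1/51350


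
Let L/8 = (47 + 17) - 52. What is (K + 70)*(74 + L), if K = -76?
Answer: -1020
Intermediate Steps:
L = 96 (L = 8*((47 + 17) - 52) = 8*(64 - 52) = 8*12 = 96)
(K + 70)*(74 + L) = (-76 + 70)*(74 + 96) = -6*170 = -1020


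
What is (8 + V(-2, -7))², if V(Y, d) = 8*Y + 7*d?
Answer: 3249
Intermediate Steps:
V(Y, d) = 7*d + 8*Y
(8 + V(-2, -7))² = (8 + (7*(-7) + 8*(-2)))² = (8 + (-49 - 16))² = (8 - 65)² = (-57)² = 3249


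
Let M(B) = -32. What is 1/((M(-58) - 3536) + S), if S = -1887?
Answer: -1/5455 ≈ -0.00018332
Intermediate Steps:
1/((M(-58) - 3536) + S) = 1/((-32 - 3536) - 1887) = 1/(-3568 - 1887) = 1/(-5455) = -1/5455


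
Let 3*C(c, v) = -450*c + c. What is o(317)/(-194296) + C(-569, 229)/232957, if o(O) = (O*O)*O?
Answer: -22212905853947/135787839816 ≈ -163.59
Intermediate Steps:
o(O) = O³ (o(O) = O²*O = O³)
C(c, v) = -449*c/3 (C(c, v) = (-450*c + c)/3 = (-449*c)/3 = -449*c/3)
o(317)/(-194296) + C(-569, 229)/232957 = 317³/(-194296) - 449/3*(-569)/232957 = 31855013*(-1/194296) + (255481/3)*(1/232957) = -31855013/194296 + 255481/698871 = -22212905853947/135787839816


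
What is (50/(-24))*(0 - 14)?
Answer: 175/6 ≈ 29.167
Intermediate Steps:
(50/(-24))*(0 - 14) = (50*(-1/24))*(-14) = -25/12*(-14) = 175/6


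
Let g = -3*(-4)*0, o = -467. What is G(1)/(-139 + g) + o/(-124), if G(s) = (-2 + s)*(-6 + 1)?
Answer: 64293/17236 ≈ 3.7302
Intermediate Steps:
g = 0 (g = 12*0 = 0)
G(s) = 10 - 5*s (G(s) = (-2 + s)*(-5) = 10 - 5*s)
G(1)/(-139 + g) + o/(-124) = (10 - 5*1)/(-139 + 0) - 467/(-124) = (10 - 5)/(-139) - 467*(-1/124) = 5*(-1/139) + 467/124 = -5/139 + 467/124 = 64293/17236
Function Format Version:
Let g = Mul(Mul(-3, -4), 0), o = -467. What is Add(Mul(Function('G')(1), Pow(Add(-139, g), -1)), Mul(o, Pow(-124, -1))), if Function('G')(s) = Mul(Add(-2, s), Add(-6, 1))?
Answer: Rational(64293, 17236) ≈ 3.7302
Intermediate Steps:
g = 0 (g = Mul(12, 0) = 0)
Function('G')(s) = Add(10, Mul(-5, s)) (Function('G')(s) = Mul(Add(-2, s), -5) = Add(10, Mul(-5, s)))
Add(Mul(Function('G')(1), Pow(Add(-139, g), -1)), Mul(o, Pow(-124, -1))) = Add(Mul(Add(10, Mul(-5, 1)), Pow(Add(-139, 0), -1)), Mul(-467, Pow(-124, -1))) = Add(Mul(Add(10, -5), Pow(-139, -1)), Mul(-467, Rational(-1, 124))) = Add(Mul(5, Rational(-1, 139)), Rational(467, 124)) = Add(Rational(-5, 139), Rational(467, 124)) = Rational(64293, 17236)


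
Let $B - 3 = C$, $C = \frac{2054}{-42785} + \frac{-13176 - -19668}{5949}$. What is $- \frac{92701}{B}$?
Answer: $- \frac{462646997715}{20178919} \approx -22927.0$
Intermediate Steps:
$C = \frac{88513658}{84842655}$ ($C = 2054 \left(- \frac{1}{42785}\right) + \left(-13176 + 19668\right) \frac{1}{5949} = - \frac{2054}{42785} + 6492 \cdot \frac{1}{5949} = - \frac{2054}{42785} + \frac{2164}{1983} = \frac{88513658}{84842655} \approx 1.0433$)
$B = \frac{343041623}{84842655}$ ($B = 3 + \frac{88513658}{84842655} = \frac{343041623}{84842655} \approx 4.0433$)
$- \frac{92701}{B} = - \frac{92701}{\frac{343041623}{84842655}} = \left(-92701\right) \frac{84842655}{343041623} = - \frac{462646997715}{20178919}$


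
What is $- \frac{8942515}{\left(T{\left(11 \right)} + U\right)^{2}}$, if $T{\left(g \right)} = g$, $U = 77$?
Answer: $- \frac{8942515}{7744} \approx -1154.8$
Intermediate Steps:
$- \frac{8942515}{\left(T{\left(11 \right)} + U\right)^{2}} = - \frac{8942515}{\left(11 + 77\right)^{2}} = - \frac{8942515}{88^{2}} = - \frac{8942515}{7744}$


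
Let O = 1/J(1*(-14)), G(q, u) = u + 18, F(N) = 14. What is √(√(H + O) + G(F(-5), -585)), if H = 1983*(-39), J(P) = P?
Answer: √(-111132 + 14*I*√15158066)/14 ≈ 5.6801 + 24.48*I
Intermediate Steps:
G(q, u) = 18 + u
O = -1/14 (O = 1/(1*(-14)) = 1/(-14) = -1/14 ≈ -0.071429)
H = -77337
√(√(H + O) + G(F(-5), -585)) = √(√(-77337 - 1/14) + (18 - 585)) = √(√(-1082719/14) - 567) = √(I*√15158066/14 - 567) = √(-567 + I*√15158066/14)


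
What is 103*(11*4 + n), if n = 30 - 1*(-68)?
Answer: 14626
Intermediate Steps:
n = 98 (n = 30 + 68 = 98)
103*(11*4 + n) = 103*(11*4 + 98) = 103*(44 + 98) = 103*142 = 14626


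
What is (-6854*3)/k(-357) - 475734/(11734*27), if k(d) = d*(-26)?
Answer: -303615964/81686241 ≈ -3.7169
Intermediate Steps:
k(d) = -26*d
(-6854*3)/k(-357) - 475734/(11734*27) = (-6854*3)/((-26*(-357))) - 475734/(11734*27) = -20562/9282 - 475734/316818 = -20562*1/9282 - 475734*1/316818 = -3427/1547 - 79289/52803 = -303615964/81686241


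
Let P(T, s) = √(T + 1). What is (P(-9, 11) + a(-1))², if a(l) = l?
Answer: (1 - 2*I*√2)² ≈ -7.0 - 5.6569*I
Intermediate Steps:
P(T, s) = √(1 + T)
(P(-9, 11) + a(-1))² = (√(1 - 9) - 1)² = (√(-8) - 1)² = (2*I*√2 - 1)² = (-1 + 2*I*√2)²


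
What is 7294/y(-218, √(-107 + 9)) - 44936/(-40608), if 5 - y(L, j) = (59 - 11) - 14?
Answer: -36861451/147204 ≈ -250.41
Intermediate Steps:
y(L, j) = -29 (y(L, j) = 5 - ((59 - 11) - 14) = 5 - (48 - 14) = 5 - 1*34 = 5 - 34 = -29)
7294/y(-218, √(-107 + 9)) - 44936/(-40608) = 7294/(-29) - 44936/(-40608) = 7294*(-1/29) - 44936*(-1/40608) = -7294/29 + 5617/5076 = -36861451/147204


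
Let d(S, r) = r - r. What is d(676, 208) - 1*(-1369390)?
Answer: 1369390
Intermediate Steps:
d(S, r) = 0
d(676, 208) - 1*(-1369390) = 0 - 1*(-1369390) = 0 + 1369390 = 1369390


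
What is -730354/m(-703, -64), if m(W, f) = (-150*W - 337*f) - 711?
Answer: -730354/126307 ≈ -5.7824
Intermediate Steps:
m(W, f) = -711 - 337*f - 150*W (m(W, f) = (-337*f - 150*W) - 711 = -711 - 337*f - 150*W)
-730354/m(-703, -64) = -730354/(-711 - 337*(-64) - 150*(-703)) = -730354/(-711 + 21568 + 105450) = -730354/126307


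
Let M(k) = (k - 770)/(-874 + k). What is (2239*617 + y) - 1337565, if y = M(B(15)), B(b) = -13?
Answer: 38938309/887 ≈ 43899.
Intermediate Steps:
M(k) = (-770 + k)/(-874 + k)
y = 783/887 (y = (-770 - 13)/(-874 - 13) = -783/(-887) = -1/887*(-783) = 783/887 ≈ 0.88275)
(2239*617 + y) - 1337565 = (2239*617 + 783/887) - 1337565 = (1381463 + 783/887) - 1337565 = 1225358464/887 - 1337565 = 38938309/887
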